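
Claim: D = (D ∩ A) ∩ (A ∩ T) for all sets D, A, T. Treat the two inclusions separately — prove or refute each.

Reverse inclusion. Let x ∈ (D ∩ A) ∩ (A ∩ T). Then x ∈ D ∩ A ∩ T, from which x ∈ D.

Forward inclusion. This inclusion fails. Take D = {1}, A = ∅, T = ∅; then 1 ∈ D but 1 ∉ (D ∩ A) ∩ (A ∩ T).

The sets are not equal: only the reverse inclusion holds.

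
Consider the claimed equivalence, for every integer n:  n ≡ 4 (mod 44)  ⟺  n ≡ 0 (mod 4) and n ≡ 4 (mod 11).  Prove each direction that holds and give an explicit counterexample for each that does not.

Equivalent; both directions hold.

(⇒) Suppose n ≡ 4 (mod 44); write n = 44j + 4. Since 4 ∣ 44, reducing mod 4 gives n ≡ 4 ≡ 0 (mod 4); since 11 ∣ 44, reducing mod 11 gives n ≡ 4 (mod 11).

(⇐) Conversely, if n ≡ 0 (mod 4) and n ≡ 4 (mod 11), then by the Chinese remainder theorem n ≡ 4 (mod 44). This is exactly n ≡ 4 (mod 44).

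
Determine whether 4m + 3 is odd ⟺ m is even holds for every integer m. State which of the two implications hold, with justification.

[⇐] Suppose m is even. Since 4 is even, 4m is even for every m, so 4m + 3 has the same parity as 3, which is odd. Hence 4m + 3 is odd.

[⇒] This fails: take m = 5. Then 4m + 3 = 23, which is odd, yet m = 5 is odd, not even.

Only the reverse direction holds.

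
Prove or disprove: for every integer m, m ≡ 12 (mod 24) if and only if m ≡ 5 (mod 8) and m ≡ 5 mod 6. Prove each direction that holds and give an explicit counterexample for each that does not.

(⇒) fails and (⇐) fails.

[⇒] This fails: m = 12 gives 12 ≡ 12 (mod 24) but 12 ≡ 4 (mod 8), so the conjunction on the right does not hold.

[⇐] This fails: m = 5 satisfies both congruences on the right (5 ≡ 5 mod 8 and 5 ≡ 5 mod 6) yet 5 ≡ 5 (mod 24), not 12.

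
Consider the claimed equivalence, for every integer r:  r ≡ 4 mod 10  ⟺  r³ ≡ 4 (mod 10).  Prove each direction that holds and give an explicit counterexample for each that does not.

(←) For the converse, argue contrapositively. If r ≢ 4 (mod 10), then r is congruent to one of 0, 1, 2, 3, 5, 6, 7, 8, 9 modulo 10, and these give r³ ≡ 0, 1, 8, 7, 5, 6, 3, 2, 9 respectively — never 4.

(→) Suppose r ≡ 4 mod 10. Write r = 10j + 4. Then (10j + 4)³ = 1000j³ + 1200j² + 480j + 64 = 10(100j³ + 120j² + 48j + 6) + 4, so r³ ≡ 4 (mod 10).

Both directions hold; the statement is true.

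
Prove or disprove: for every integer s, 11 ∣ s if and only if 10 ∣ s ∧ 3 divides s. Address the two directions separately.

(⇒) fails and (⇐) fails.

(⟹) This fails: take s = 11. Certainly 11 ∣ 11, but 10 ∤ 11.

(⟸) This fails: take s = 30. Both 10 ∣ 30 and 3 ∣ 30, yet 30 is not a multiple of 11 (since 30 = 2·11 + 8), so 11 ∤ 30.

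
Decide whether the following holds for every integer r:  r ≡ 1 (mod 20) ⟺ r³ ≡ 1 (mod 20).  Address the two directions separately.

(→) Suppose r ≡ 1 (mod 20). Write r = 20j + 1. Then (20j + 1)³ = 8000j³ + 1200j² + 60j + 1 = 20(400j³ + 60j² + 3j) + 1, so r³ ≡ 1 (mod 20).

(←) Conversely, suppose r³ ≡ 1 (mod 20). The only residue r in {0, …, 19} with r³ ≡ 1 (mod 20) is r = 1, so r ≡ 1 (mod 20).

Both implications hold.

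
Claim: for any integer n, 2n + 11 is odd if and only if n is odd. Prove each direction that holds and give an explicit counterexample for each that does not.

Forward direction. This fails: take n = 6. Then 2n + 11 = 23, which is odd, yet n = 6 is even, not odd.

Converse. Suppose n is odd. Since 2 is even, 2n is even for every n, so 2n + 11 has the same parity as 11, which is odd. Hence 2n + 11 is odd.

Not equivalent: only (⇐) holds.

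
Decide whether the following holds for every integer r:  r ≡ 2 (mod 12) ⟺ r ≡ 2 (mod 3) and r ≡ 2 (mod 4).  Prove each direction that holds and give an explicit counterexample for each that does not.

The biconditional holds.

(⟹) Suppose r ≡ 2 (mod 12); write r = 12j + 2. Since 3 ∣ 12, reducing mod 3 gives r ≡ 2 (mod 3); since 4 ∣ 12, reducing mod 4 gives r ≡ 2 (mod 4).

(⟸) Conversely, if r ≡ 2 (mod 3) and r ≡ 2 (mod 4), then by the Chinese remainder theorem r ≡ 2 (mod 12). This is exactly r ≡ 2 (mod 12).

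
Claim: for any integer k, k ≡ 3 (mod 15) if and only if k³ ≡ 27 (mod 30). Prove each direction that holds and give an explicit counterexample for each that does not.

(⟹) This fails: take k = 18. Then 18 ≡ 3 (mod 15), but 18³ = 5832 ≡ 12 (mod 30), not 27.

(⟸) Conversely, the residues r modulo 30 with r³ ≡ 27 (mod 30) are exactly {3}, and each is ≡ 3 (mod 15).

(⇒) fails; (⇐) holds.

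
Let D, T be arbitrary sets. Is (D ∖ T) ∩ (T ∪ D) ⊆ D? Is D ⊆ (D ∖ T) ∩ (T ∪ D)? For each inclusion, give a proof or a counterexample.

(⊆) Let x ∈ (D ∖ T) ∩ (T ∪ D). Then x ∈ D and x ∉ T, from which x ∈ D.

(⊇) This inclusion fails. Take D = {1}, T = {1}; then 1 ∈ D but 1 ∉ (D ∖ T) ∩ (T ∪ D).

Only the forward inclusion holds.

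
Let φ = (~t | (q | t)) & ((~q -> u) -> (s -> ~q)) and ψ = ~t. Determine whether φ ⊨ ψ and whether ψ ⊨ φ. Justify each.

(→) This fails. Under u = F, q = F, s = F, t = T, the left side is true but the right side is false.

(←) This fails. Under u = F, q = T, s = T, t = F, the left side is false but the right side is true.

Both directions fail.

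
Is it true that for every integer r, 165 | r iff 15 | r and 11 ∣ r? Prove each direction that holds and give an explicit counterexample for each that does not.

[⇒] If 165 ∣ r, write r = 165q. Since 165 = 11·15, r = 15·(11q), so 15 ∣ r; and since 165 = 15·11, r = 11·(15q), so 11 ∣ r.

[⇐] Suppose 15 ∣ r and 11 ∣ r. Any common multiple of 15 and 11 is a multiple of their lcm; here gcd(15, 11) = 1, so lcm(15, 11) = 15·11 = 165, so 165 ∣ r.

The biconditional holds.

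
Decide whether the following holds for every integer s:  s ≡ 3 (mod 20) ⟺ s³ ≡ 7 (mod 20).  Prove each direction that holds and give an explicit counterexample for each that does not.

(⟹) Suppose s ≡ 3 (mod 20). Write s = 20j + 3. Then (20j + 3)³ = 8000j³ + 3600j² + 540j + 27 = 20(400j³ + 180j² + 27j + 1) + 7, so s³ ≡ 7 (mod 20).

(⟸) Conversely, suppose s³ ≡ 7 (mod 20). The only residue r in {0, …, 19} with r³ ≡ 7 (mod 20) is r = 3, so s ≡ 3 (mod 20).

Both directions hold; the statement is true.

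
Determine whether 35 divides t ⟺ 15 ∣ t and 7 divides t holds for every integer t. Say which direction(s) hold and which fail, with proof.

The forward direction fails; the converse holds.

Converse. Suppose 15 ∣ t and 7 ∣ t. Any common multiple of 15 and 7 is a multiple of their lcm; here gcd(15, 7) = 1, so lcm(15, 7) = 15·7 = 105, so 105 ∣ t. Since 35 ∣ 105, it follows that 35 ∣ t.

Forward direction. This fails: take t = 35. Certainly 35 ∣ 35, but 15 ∤ 35.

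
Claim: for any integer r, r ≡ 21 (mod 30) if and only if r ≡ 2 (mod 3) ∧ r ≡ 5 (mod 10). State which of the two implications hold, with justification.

Neither direction holds.

Forward direction. This fails: r = 21 gives 21 ≡ 21 (mod 30) but 21 ≡ 0 (mod 3), so the conjunction on the right does not hold.

Converse. This fails: r = 5 satisfies both congruences on the right (5 ≡ 2 mod 3 and 5 ≡ 5 mod 10) yet 5 ≡ 5 (mod 30), not 21.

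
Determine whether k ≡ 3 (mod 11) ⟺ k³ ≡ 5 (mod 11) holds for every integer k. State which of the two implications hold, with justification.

Both directions hold; the statement is true.

[⇒] Suppose k ≡ 3 (mod 11). Write k = 11j + 3. Then (11j + 3)³ = 1331j³ + 1089j² + 297j + 27 = 11(121j³ + 99j² + 27j + 2) + 5, so k³ ≡ 5 (mod 11).

[⇐] For the converse, argue contrapositively. If k ≢ 3 (mod 11), then k is congruent to one of 0, 1, 2, 4, 5, 6, 7, 8, 9, 10 modulo 11, and these give k³ ≡ 0, 1, 8, 9, 4, 7, 2, 6, 3, 10 respectively — never 5.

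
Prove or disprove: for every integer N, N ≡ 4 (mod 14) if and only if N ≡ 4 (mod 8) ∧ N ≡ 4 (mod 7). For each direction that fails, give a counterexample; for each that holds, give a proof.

Not equivalent: only (⇐) holds.

[⇐] If N ≡ 4 (mod 8) and N ≡ 4 (mod 7), then by the Chinese remainder theorem N ≡ 4 (mod 56). Since 4 ≡ 4 (mod 14) and 14 ∣ 56, we get N ≡ 4 (mod 14).

[⇒] This fails: N = 32 gives 32 ≡ 4 (mod 14) but 32 ≡ 0 (mod 8), so the conjunction on the right does not hold.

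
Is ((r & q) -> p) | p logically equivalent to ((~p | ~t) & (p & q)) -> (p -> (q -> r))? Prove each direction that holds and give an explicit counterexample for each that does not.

(⇒) This fails. Under r = F, q = T, t = F, p = T, the left side is true but the right side is false.

(⇐) This fails. Under r = T, q = T, t = F, p = F, the left side is false but the right side is true.

Neither implication holds.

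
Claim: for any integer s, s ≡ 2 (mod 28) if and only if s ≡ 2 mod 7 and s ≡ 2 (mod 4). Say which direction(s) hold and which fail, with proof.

The biconditional holds.

(⇒) Suppose s ≡ 2 (mod 28); write s = 28j + 2. Since 7 ∣ 28, reducing mod 7 gives s ≡ 2 (mod 7); since 4 ∣ 28, reducing mod 4 gives s ≡ 2 (mod 4).

(⇐) Conversely, if s ≡ 2 (mod 7) and s ≡ 2 (mod 4), then by the Chinese remainder theorem s ≡ 2 (mod 28). This is exactly s ≡ 2 (mod 28).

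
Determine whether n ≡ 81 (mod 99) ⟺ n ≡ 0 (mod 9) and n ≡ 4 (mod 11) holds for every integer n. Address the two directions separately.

The biconditional holds.

[⇐] If n ≡ 0 (mod 9) and n ≡ 4 (mod 11), then by the Chinese remainder theorem n ≡ 81 (mod 99). This is exactly n ≡ 81 (mod 99).

[⇒] Suppose n ≡ 81 (mod 99); write n = 99j + 81. Since 9 ∣ 99, reducing mod 9 gives n ≡ 81 ≡ 0 (mod 9); since 11 ∣ 99, reducing mod 11 gives n ≡ 81 ≡ 4 (mod 11).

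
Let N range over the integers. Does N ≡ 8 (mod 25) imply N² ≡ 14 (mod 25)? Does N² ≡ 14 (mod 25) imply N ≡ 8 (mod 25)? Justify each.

Forward direction. Suppose N ≡ 8 (mod 25). Write N = 25j + 8. Then (25j + 8)² = 625j² + 400j + 64 = 25(25j² + 16j + 2) + 14, so N² ≡ 14 (mod 25).

Converse. This fails: take N = 17. Then 17² = 289 ≡ 14 (mod 25), yet 17 ≡ 17 (mod 25), not 8.

The forward direction holds; the converse fails.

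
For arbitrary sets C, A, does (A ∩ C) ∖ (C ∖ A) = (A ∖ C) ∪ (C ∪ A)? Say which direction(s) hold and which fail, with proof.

Forward inclusion. Let x ∈ (A ∩ C) ∖ (C ∖ A). Then x ∈ C ∩ A, from which x ∈ (A ∖ C) ∪ (C ∪ A).

Reverse inclusion. This inclusion fails. Take C = {1}, A = ∅; then 1 ∈ (A ∖ C) ∪ (C ∪ A) but 1 ∉ (A ∩ C) ∖ (C ∖ A).

(⊆) holds; (⊇) fails.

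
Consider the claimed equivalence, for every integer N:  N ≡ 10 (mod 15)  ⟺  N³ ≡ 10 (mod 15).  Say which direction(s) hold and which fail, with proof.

Both directions hold; the statement is true.

(→) Suppose N ≡ 10 (mod 15). Write N = 15j + 10. Then (15j + 10)³ = 3375j³ + 6750j² + 4500j + 1000 = 15(225j³ + 450j² + 300j + 66) + 10, so N³ ≡ 10 (mod 15).

(←) Conversely, suppose N³ ≡ 10 (mod 15). The only residue r in {0, …, 14} with r³ ≡ 10 (mod 15) is r = 10, so N ≡ 10 (mod 15).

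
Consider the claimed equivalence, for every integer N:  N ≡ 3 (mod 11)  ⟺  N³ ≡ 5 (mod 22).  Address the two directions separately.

The forward direction fails; the converse holds.

[⇐] The residues r modulo 22 with r³ ≡ 5 (mod 22) are exactly {3}, and each is ≡ 3 (mod 11).

[⇒] This fails: take N = 14. Then 14 ≡ 3 (mod 11), but 14³ = 2744 ≡ 16 (mod 22), not 5.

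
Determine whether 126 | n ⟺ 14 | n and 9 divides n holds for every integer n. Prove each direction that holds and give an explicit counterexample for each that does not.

(→) If 126 ∣ n, write n = 126q. Since 126 = 9·14, n = 14·(9q), so 14 ∣ n; and since 126 = 14·9, n = 9·(14q), so 9 ∣ n.

(←) Suppose 14 ∣ n and 9 ∣ n. Any common multiple of 14 and 9 is a multiple of their lcm; here gcd(14, 9) = 1, so lcm(14, 9) = 14·9 = 126, so 126 ∣ n.

Equivalent; both directions hold.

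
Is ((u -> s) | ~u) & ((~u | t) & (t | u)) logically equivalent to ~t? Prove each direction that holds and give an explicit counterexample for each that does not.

Neither direction holds.

Forward direction. This fails. Under u = F, t = T, s = F, the left side is true but the right side is false.

Converse. This fails. Under u = F, t = F, s = F, the left side is false but the right side is true.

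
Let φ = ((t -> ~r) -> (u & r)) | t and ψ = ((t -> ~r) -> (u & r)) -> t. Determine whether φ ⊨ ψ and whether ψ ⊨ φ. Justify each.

(⟹) This fails. Under u = T, r = T, t = F, the left side is true but the right side is false.

(⟸) This fails. Under u = F, r = F, t = F, the left side is false but the right side is true.

Both directions fail.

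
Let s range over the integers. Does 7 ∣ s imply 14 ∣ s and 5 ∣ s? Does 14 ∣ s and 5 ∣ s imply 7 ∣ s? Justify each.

Forward direction. This fails: take s = 7. Certainly 7 ∣ 7, but 14 ∤ 7.

Converse. Suppose 14 ∣ s and 5 ∣ s. Any common multiple of 14 and 5 is a multiple of their lcm; here gcd(14, 5) = 1, so lcm(14, 5) = 14·5 = 70, so 70 ∣ s. Since 7 ∣ 70, it follows that 7 ∣ s.

The forward direction fails; the converse holds.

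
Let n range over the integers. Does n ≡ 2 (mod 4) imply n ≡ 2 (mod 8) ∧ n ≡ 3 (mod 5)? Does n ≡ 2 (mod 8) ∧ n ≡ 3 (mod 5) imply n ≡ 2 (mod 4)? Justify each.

Only the reverse direction holds.

(⇒) This fails: n = 2 gives 2 ≡ 2 (mod 4) but 2 ≡ 2 (mod 5), so the conjunction on the right does not hold.

(⇐) Conversely, if n ≡ 2 (mod 8) and n ≡ 3 (mod 5), then by the Chinese remainder theorem n ≡ 18 (mod 40). Since 18 ≡ 2 (mod 4) and 4 ∣ 40, we get n ≡ 2 (mod 4).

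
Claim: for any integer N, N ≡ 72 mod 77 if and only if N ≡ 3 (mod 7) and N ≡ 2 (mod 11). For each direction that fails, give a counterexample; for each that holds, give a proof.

(⇒) fails and (⇐) fails.

Forward direction. This fails: N = 72 gives 72 ≡ 72 (mod 77) but 72 ≡ 2 (mod 7), so the conjunction on the right does not hold.

Converse. This fails: N = 24 satisfies both congruences on the right (24 ≡ 3 mod 7 and 24 ≡ 2 mod 11) yet 24 ≡ 24 (mod 77), not 72.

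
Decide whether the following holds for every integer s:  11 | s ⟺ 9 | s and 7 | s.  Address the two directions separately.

(→) This fails: take s = 11. Certainly 11 ∣ 11, but 9 ∤ 11.

(←) This fails: take s = 63. Both 9 ∣ 63 and 7 ∣ 63, yet 63 is not a multiple of 11 (since 63 = 5·11 + 8), so 11 ∤ 63.

(⇒) fails and (⇐) fails.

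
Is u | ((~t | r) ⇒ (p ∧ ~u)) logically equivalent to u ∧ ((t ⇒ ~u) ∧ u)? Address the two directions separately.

Only the reverse direction holds.

(⟹) This fails. Under p = T, u = F, r = F, t = F, the left side is true but the right side is false.

(⟸) Assume the antecedent. If p is true, u | ((~t | r) ⇒ (p ∧ ~u)) reduces to true regardless of the other variables. If p is false, the antecedent forces (p = F, u = T, r = F, t = F) or (p = F, u = T, r = T, t = F), and u | ((~t | r) ⇒ (p ∧ ~u)) holds there. Either way u | ((~t | r) ⇒ (p ∧ ~u)) holds.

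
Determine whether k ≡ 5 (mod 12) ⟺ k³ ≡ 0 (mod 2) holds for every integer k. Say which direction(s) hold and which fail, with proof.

(⟹) This fails: take k = 5. Then 5 ≡ 5 (mod 12), but 5³ = 125 ≡ 1 (mod 2), not 0.

(⟸) This fails: take k = 0. Then 0³ = 0 ≡ 0 (mod 2), yet 0 ≡ 0 (mod 12), not 5.

Neither implication holds.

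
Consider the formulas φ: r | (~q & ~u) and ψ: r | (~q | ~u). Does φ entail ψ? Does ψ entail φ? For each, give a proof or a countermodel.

The forward direction holds; the converse fails.

Converse. This fails. Under u = T, r = F, q = F, the left side is false but the right side is true.

Forward direction. Assume the antecedent. If u is true, the antecedent forces (u = T, r = T, q = F) or (u = T, r = T, q = T), and r | (~q | ~u) holds there. If u is false, r | (~q | ~u) reduces to true regardless of the other variables. Either way r | (~q | ~u) holds.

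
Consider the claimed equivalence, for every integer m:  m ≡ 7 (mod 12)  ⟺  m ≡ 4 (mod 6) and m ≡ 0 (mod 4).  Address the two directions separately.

Neither direction holds.

(⇒) This fails: m = 7 gives 7 ≡ 7 (mod 12) but 7 ≡ 1 (mod 6), so the conjunction on the right does not hold.

(⇐) This fails: m = 4 satisfies both congruences on the right (4 ≡ 4 mod 6 and 4 ≡ 0 mod 4) yet 4 ≡ 4 (mod 12), not 7.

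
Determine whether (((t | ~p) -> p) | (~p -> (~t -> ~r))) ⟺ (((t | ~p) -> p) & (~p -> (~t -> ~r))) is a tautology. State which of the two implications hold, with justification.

Not equivalent: only (⇐) holds.

(⟹) This fails. Under t = F, p = F, r = F, the left side is true but the right side is false.

(⟸) Assume the antecedent. If t is true, the consequent reduces to true regardless of the other variables. If t is false, the antecedent forces (t = F, p = T, r = F) or (t = F, p = T, r = T), and the consequent holds there. Either way the consequent holds.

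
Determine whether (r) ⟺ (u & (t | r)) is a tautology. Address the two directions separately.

Neither direction holds.

(⟹) This fails. Under t = F, r = T, u = F, the left side is true but the right side is false.

(⟸) This fails. Under t = T, r = F, u = T, the left side is false but the right side is true.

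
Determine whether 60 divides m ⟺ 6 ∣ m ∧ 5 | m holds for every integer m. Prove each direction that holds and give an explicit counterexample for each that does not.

[⇐] This fails: take m = 30. Both 6 ∣ 30 and 5 ∣ 30, yet 30 is not a multiple of 60 (since 30 = 0·60 + 30), so 60 ∤ 30.

[⇒] If 60 ∣ m, write m = 60q. Since 60 = 10·6, m = 6·(10q), so 6 ∣ m; and since 60 = 12·5, m = 5·(12q), so 5 ∣ m.

The forward direction holds; the converse fails.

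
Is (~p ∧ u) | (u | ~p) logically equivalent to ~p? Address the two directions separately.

The forward direction fails; the converse holds.

[⇒] This fails. Under u = T, p = T, the left side is true but the right side is false.

[⇐] Assume the antecedent. If u is true, (~p ∧ u) | (u | ~p) reduces to true regardless of the other variables. If u is false, the antecedent forces (u = F, p = F), and (~p ∧ u) | (u | ~p) holds there. Either way (~p ∧ u) | (u | ~p) holds.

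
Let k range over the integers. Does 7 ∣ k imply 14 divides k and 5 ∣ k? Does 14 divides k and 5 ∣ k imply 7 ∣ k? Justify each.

Forward direction. This fails: take k = 7. Certainly 7 ∣ 7, but 14 ∤ 7.

Converse. Suppose 14 ∣ k and 5 ∣ k. Any common multiple of 14 and 5 is a multiple of their lcm; here gcd(14, 5) = 1, so lcm(14, 5) = 14·5 = 70, so 70 ∣ k. Since 7 ∣ 70, it follows that 7 ∣ k.

Not equivalent: only (⇐) holds.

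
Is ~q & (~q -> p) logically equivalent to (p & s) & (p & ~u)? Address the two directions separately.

Neither direction holds.

(→) This fails. Under q = F, s = F, p = T, u = F, the left side is true but the right side is false.

(←) This fails. Under q = T, s = T, p = T, u = F, the left side is false but the right side is true.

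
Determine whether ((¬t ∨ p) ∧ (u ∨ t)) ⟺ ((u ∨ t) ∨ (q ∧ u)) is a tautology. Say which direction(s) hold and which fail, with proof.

Forward direction. Assume the antecedent. If u is true, (u ∨ t) ∨ (q ∧ u) reduces to true regardless of the other variables. If u is false, the antecedent forces (t = T, q = F, u = F, p = T) or (t = T, q = T, u = F, p = T), and (u ∨ t) ∨ (q ∧ u) holds there. Either way (u ∨ t) ∨ (q ∧ u) holds.

Converse. This fails. Under t = T, q = F, u = F, p = F, the left side is false but the right side is true.

Only the forward direction holds.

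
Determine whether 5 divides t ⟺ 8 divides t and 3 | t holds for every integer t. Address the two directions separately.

Forward direction. This fails: take t = 5. Certainly 5 ∣ 5, but 8 ∤ 5.

Converse. This fails: take t = 24. Both 8 ∣ 24 and 3 ∣ 24, yet 24 is not a multiple of 5 (since 24 = 4·5 + 4), so 5 ∤ 24.

Neither direction holds.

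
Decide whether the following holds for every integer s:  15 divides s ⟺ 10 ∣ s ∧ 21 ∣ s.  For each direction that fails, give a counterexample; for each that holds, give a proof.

(⇒) This fails: take s = 15. Certainly 15 ∣ 15, but 10 ∤ 15.

(⇐) Suppose 10 ∣ s and 21 ∣ s. Any common multiple of 10 and 21 is a multiple of their lcm; here gcd(10, 21) = 1, so lcm(10, 21) = 10·21 = 210, so 210 ∣ s. Since 15 ∣ 210, it follows that 15 ∣ s.

Not equivalent: only (⇐) holds.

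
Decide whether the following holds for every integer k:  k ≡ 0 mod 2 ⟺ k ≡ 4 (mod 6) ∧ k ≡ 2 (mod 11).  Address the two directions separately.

(⇒) fails; (⇐) holds.

[⇒] This fails: k = 0 gives 0 ≡ 0 (mod 2) but 0 ≡ 0 (mod 6), so the conjunction on the right does not hold.

[⇐] Conversely, if k ≡ 4 (mod 6) and k ≡ 2 (mod 11), then by the Chinese remainder theorem k ≡ 46 (mod 66). Since 46 ≡ 0 (mod 2) and 2 ∣ 66, we get k ≡ 0 (mod 2).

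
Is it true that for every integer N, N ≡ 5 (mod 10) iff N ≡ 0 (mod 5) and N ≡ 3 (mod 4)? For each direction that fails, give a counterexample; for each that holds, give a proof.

(⇒) This fails: N = 5 gives 5 ≡ 5 (mod 10) but 5 ≡ 1 (mod 4), so the conjunction on the right does not hold.

(⇐) Conversely, if N ≡ 0 (mod 5) and N ≡ 3 (mod 4), then by the Chinese remainder theorem N ≡ 15 (mod 20). Since 15 ≡ 5 (mod 10) and 10 ∣ 20, we get N ≡ 5 (mod 10).

(⇒) fails; (⇐) holds.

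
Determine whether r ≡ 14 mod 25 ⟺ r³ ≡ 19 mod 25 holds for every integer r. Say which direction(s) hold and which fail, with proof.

(←) Suppose r³ ≡ 19 (mod 25). The only residue r in {0, …, 24} with r³ ≡ 19 (mod 25) is r = 14, so r ≡ 14 (mod 25).

(→) Suppose r ≡ 14 mod 25. Write r = 25j + 14. Then (25j + 14)³ = 15625j³ + 26250j² + 14700j + 2744 = 25(625j³ + 1050j² + 588j + 109) + 19, so r³ ≡ 19 (mod 25).

Both directions hold.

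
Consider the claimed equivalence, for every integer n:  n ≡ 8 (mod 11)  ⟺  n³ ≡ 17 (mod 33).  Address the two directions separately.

(⟹) This fails: take n = 19. Then 19 ≡ 8 (mod 11), but 19³ = 6859 ≡ 28 (mod 33), not 17.

(⟸) Conversely, the residues r modulo 33 with r³ ≡ 17 (mod 33) are exactly {8}, and each is ≡ 8 (mod 11).

(⇒) fails; (⇐) holds.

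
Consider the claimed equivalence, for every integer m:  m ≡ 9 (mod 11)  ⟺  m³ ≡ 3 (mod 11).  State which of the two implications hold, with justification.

The biconditional holds.

Converse. Suppose m³ ≡ 3 (mod 11). The only residue r in {0, …, 10} with r³ ≡ 3 (mod 11) is r = 9, so m ≡ 9 (mod 11).

Forward direction. Suppose m ≡ 9 (mod 11). Write m = 11j + 9. Then (11j + 9)³ = 1331j³ + 3267j² + 2673j + 729 = 11(121j³ + 297j² + 243j + 66) + 3, so m³ ≡ 3 (mod 11).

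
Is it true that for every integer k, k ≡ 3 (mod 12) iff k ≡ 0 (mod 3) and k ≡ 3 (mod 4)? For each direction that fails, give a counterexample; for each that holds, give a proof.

(→) Suppose k ≡ 3 (mod 12); write k = 12j + 3. Since 3 ∣ 12, reducing mod 3 gives k ≡ 3 ≡ 0 (mod 3); since 4 ∣ 12, reducing mod 4 gives k ≡ 3 (mod 4).

(←) Conversely, if k ≡ 0 (mod 3) and k ≡ 3 (mod 4), then by the Chinese remainder theorem k ≡ 3 (mod 12). This is exactly k ≡ 3 (mod 12).

Equivalent; both directions hold.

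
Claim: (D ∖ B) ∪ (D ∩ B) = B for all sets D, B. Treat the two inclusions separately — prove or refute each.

(⟹) This inclusion fails. Take D = {1}, B = ∅; then 1 ∈ (D ∖ B) ∪ (D ∩ B) but 1 ∉ B.

(⟸) This inclusion fails. Take D = ∅, B = {1}; then 1 ∈ B but 1 ∉ (D ∖ B) ∪ (D ∩ B).

Neither inclusion holds.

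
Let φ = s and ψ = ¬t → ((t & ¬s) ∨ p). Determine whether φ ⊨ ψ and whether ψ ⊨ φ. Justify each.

Both directions fail.

[⇒] This fails. Under s = T, p = F, t = F, the left side is true but the right side is false.

[⇐] This fails. Under s = F, p = T, t = F, the left side is false but the right side is true.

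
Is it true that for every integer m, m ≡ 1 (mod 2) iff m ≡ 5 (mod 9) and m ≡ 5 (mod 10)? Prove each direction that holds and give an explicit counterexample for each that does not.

(⇒) fails; (⇐) holds.

(⟸) If m ≡ 5 (mod 9) and m ≡ 5 (mod 10), then by the Chinese remainder theorem m ≡ 5 (mod 90). Since 5 ≡ 1 (mod 2) and 2 ∣ 90, we get m ≡ 1 (mod 2).

(⟹) This fails: m = 1 gives 1 ≡ 1 (mod 2) but 1 ≡ 1 (mod 9), so the conjunction on the right does not hold.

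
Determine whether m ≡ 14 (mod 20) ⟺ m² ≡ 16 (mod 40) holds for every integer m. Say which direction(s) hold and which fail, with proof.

(⟹) This fails: take m = 14. Then 14 ≡ 14 (mod 20), but 14² = 196 ≡ 36 (mod 40), not 16.

(⟸) This fails: take m = 4. Then 4² = 16 ≡ 16 (mod 40), yet 4 ≡ 4 (mod 20), not 14.

Both directions fail.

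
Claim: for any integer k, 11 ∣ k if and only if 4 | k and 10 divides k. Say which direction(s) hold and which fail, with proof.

(→) This fails: take k = 11. Certainly 11 ∣ 11, but 4 ∤ 11.

(←) This fails: take k = 20. Both 4 ∣ 20 and 10 ∣ 20, yet 20 is not a multiple of 11 (since 20 = 1·11 + 9), so 11 ∤ 20.

Neither implication holds.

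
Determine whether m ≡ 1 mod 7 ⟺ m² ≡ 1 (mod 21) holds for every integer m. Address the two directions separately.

Both directions fail.

(⟹) This fails: take m = 15. Then 15 ≡ 1 (mod 7), but 15² = 225 ≡ 15 (mod 21), not 1.

(⟸) This fails: take m = 13. Then 13² = 169 ≡ 1 (mod 21), yet 13 ≡ 6 (mod 7), not 1.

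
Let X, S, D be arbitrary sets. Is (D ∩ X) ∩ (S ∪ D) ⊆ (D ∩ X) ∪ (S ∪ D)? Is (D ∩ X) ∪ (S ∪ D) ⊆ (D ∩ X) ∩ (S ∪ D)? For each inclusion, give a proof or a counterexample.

(⊆) holds; (⊇) fails.

Forward inclusion. Let x ∈ (D ∩ X) ∩ (S ∪ D). Then either x ∈ X ∩ D and x ∉ S; or x ∈ X ∩ S ∩ D. In each case x ∈ (D ∩ X) ∪ (S ∪ D), so (D ∩ X) ∩ (S ∪ D) ⊆ (D ∩ X) ∪ (S ∪ D).

Reverse inclusion. This inclusion fails. Take X = ∅, S = {1}, D = ∅; then 1 ∈ (D ∩ X) ∪ (S ∪ D) but 1 ∉ (D ∩ X) ∩ (S ∪ D).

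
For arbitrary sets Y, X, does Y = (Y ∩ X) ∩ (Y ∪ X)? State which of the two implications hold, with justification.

The sets are not equal: only the reverse inclusion holds.

(⊆) This inclusion fails. Take Y = {1}, X = ∅; then 1 ∈ Y but 1 ∉ (Y ∩ X) ∩ (Y ∪ X).

(⊇) Let x ∈ (Y ∩ X) ∩ (Y ∪ X). Then x ∈ Y ∩ X, from which x ∈ Y.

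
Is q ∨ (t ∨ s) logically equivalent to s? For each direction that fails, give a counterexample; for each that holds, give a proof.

The forward direction fails; the converse holds.

Forward direction. This fails. Under t = T, s = F, q = F, the left side is true but the right side is false.

Converse. Assume the antecedent. If t is true, q ∨ (t ∨ s) reduces to true regardless of the other variables. If t is false, the antecedent forces (t = F, s = T, q = F) or (t = F, s = T, q = T), and q ∨ (t ∨ s) holds there. Either way q ∨ (t ∨ s) holds.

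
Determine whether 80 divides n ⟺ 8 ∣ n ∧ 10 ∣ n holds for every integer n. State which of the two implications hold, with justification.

Forward direction. If 80 ∣ n, write n = 80q. Since 80 = 10·8, n = 8·(10q), so 8 ∣ n; and since 80 = 8·10, n = 10·(8q), so 10 ∣ n.

Converse. This fails: take n = 40. Both 8 ∣ 40 and 10 ∣ 40, yet 40 is not a multiple of 80 (since 40 = 0·80 + 40), so 80 ∤ 40.

Not equivalent: only (⇒) holds.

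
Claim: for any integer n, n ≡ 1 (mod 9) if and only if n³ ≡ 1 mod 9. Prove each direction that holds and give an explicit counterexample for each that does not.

(⇒) holds; (⇐) fails.

[⇒] Suppose n ≡ 1 (mod 9). Write n = 9j + 1. Then (9j + 1)³ = 729j³ + 243j² + 27j + 1 = 9(81j³ + 27j² + 3j) + 1, so n³ ≡ 1 (mod 9).

[⇐] This fails: take n = 4. Then 4³ = 64 ≡ 1 (mod 9), yet 4 ≡ 4 (mod 9), not 1.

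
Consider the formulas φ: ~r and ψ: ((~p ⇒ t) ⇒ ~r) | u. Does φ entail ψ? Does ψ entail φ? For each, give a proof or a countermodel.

(⇒) Assume the antecedent. If r is true, the antecedent cannot hold. If r is false, ((~p ⇒ t) ⇒ ~r) | u reduces to true regardless of the other variables. Either way ((~p ⇒ t) ⇒ ~r) | u holds.

(⇐) This fails. Under u = F, r = T, p = F, t = F, the left side is false but the right side is true.

Not equivalent: only (⇒) holds.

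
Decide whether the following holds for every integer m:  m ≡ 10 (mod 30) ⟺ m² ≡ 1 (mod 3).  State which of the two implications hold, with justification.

Converse. This fails: take m = 1. Then 1² = 1 ≡ 1 (mod 3), yet 1 ≡ 1 (mod 30), not 10.

Forward direction. Suppose m ≡ 10 (mod 30). Then m² ≡ 10² = 100 (mod 30), and since 3 ∣ 30, also m² ≡ 1 (mod 3).

Not equivalent: only (⇒) holds.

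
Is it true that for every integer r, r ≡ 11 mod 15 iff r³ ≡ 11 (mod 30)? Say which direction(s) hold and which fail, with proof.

(⇒) This fails: take r = 26. Then 26 ≡ 11 (mod 15), but 26³ = 17576 ≡ 26 (mod 30), not 11.

(⇐) Conversely, the residues r modulo 30 with r³ ≡ 11 (mod 30) are exactly {11}, and each is ≡ 11 (mod 15).

Not equivalent: only (⇐) holds.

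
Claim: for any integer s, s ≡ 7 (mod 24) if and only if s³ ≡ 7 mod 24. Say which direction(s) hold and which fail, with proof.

(⟹) Suppose s ≡ 7 (mod 24). Write s = 24j + 7. Then (24j + 7)³ = 13824j³ + 12096j² + 3528j + 343 = 24(576j³ + 504j² + 147j + 14) + 7, so s³ ≡ 7 (mod 24).

(⟸) Conversely, suppose s³ ≡ 7 (mod 24). The only residue r in {0, …, 23} with r³ ≡ 7 (mod 24) is r = 7, so s ≡ 7 (mod 24).

Both directions hold; the statement is true.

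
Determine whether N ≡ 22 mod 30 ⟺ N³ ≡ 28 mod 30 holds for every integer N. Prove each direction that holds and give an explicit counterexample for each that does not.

Equivalent; both directions hold.

Converse. Suppose N³ ≡ 28 (mod 30). The only residue r in {0, …, 29} with r³ ≡ 28 (mod 30) is r = 22, so N ≡ 22 (mod 30).

Forward direction. Suppose N ≡ 22 mod 30. Write N = 30j + 22. Then (30j + 22)³ = 27000j³ + 59400j² + 43560j + 10648 = 30(900j³ + 1980j² + 1452j + 354) + 28, so N³ ≡ 28 (mod 30).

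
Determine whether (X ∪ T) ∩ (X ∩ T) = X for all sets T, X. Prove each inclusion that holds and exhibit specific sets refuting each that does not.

The sets are not equal: only the forward inclusion holds.

Forward inclusion. Let x ∈ (X ∪ T) ∩ (X ∩ T). Then x ∈ T ∩ X, from which x ∈ X.

Reverse inclusion. This inclusion fails. Take T = ∅, X = {1}; then 1 ∈ X but 1 ∉ (X ∪ T) ∩ (X ∩ T).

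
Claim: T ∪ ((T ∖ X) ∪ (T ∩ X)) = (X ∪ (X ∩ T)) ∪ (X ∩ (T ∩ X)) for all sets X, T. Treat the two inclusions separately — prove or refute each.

(⊆) fails and (⊇) fails.

(⟹) This inclusion fails. Take X = ∅, T = {1}; then 1 ∈ T ∪ ((T ∖ X) ∪ (T ∩ X)) but 1 ∉ (X ∪ (X ∩ T)) ∪ (X ∩ (T ∩ X)).

(⟸) This inclusion fails. Take X = {1}, T = ∅; then 1 ∈ (X ∪ (X ∩ T)) ∪ (X ∩ (T ∩ X)) but 1 ∉ T ∪ ((T ∖ X) ∪ (T ∩ X)).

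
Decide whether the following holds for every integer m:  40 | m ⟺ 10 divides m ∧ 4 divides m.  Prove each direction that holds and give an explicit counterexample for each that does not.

Only the forward implication holds.

Forward direction. If 40 ∣ m, write m = 40q. Since 40 = 4·10, m = 10·(4q), so 10 ∣ m; and since 40 = 10·4, m = 4·(10q), so 4 ∣ m.

Converse. This fails: take m = 20. Both 10 ∣ 20 and 4 ∣ 20, yet 20 is not a multiple of 40 (since 20 = 0·40 + 20), so 40 ∤ 20.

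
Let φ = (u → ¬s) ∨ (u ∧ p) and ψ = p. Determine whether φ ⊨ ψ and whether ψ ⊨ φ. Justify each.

The forward direction fails; the converse holds.

(⟹) This fails. Under p = F, u = F, s = F, the left side is true but the right side is false.

(⟸) Assume the antecedent. If p is true, (u → ¬s) ∨ (u ∧ p) reduces to true regardless of the other variables. If p is false, the antecedent cannot hold. Either way (u → ¬s) ∨ (u ∧ p) holds.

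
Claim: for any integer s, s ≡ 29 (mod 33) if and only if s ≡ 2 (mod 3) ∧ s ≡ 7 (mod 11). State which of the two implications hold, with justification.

The biconditional holds.

(→) Suppose s ≡ 29 (mod 33); write s = 33j + 29. Since 3 ∣ 33, reducing mod 3 gives s ≡ 29 ≡ 2 (mod 3); since 11 ∣ 33, reducing mod 11 gives s ≡ 29 ≡ 7 (mod 11).

(←) Conversely, if s ≡ 2 (mod 3) and s ≡ 7 (mod 11), then by the Chinese remainder theorem s ≡ 29 (mod 33). This is exactly s ≡ 29 (mod 33).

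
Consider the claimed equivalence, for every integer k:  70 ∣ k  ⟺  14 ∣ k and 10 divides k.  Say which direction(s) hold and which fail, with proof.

Converse. Suppose 14 ∣ k and 10 ∣ k. Any common multiple of 14 and 10 is a multiple of their lcm; here lcm(14, 10) = 14·10/gcd(14, 10) = 140/2 = 70, so 70 ∣ k.

Forward direction. If 70 ∣ k, write k = 70q. Since 70 = 5·14, k = 14·(5q), so 14 ∣ k; and since 70 = 7·10, k = 10·(7q), so 10 ∣ k.

Both implications hold.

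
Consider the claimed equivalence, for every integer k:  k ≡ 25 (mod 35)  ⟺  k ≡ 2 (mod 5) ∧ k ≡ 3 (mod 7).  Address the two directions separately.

Both directions fail.

(⇒) This fails: k = 25 gives 25 ≡ 25 (mod 35) but 25 ≡ 0 (mod 5), so the conjunction on the right does not hold.

(⇐) This fails: k = 17 satisfies both congruences on the right (17 ≡ 2 mod 5 and 17 ≡ 3 mod 7) yet 17 ≡ 17 (mod 35), not 25.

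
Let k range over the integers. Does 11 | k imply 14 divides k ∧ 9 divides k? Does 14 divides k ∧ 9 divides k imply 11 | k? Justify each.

(⟹) This fails: take k = 11. Certainly 11 ∣ 11, but 14 ∤ 11.

(⟸) This fails: take k = 126. Both 14 ∣ 126 and 9 ∣ 126, yet 126 is not a multiple of 11 (since 126 = 11·11 + 5), so 11 ∤ 126.

(⇒) fails and (⇐) fails.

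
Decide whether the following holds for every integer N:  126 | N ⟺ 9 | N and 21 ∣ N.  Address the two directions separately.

Not equivalent: only (⇒) holds.

(⇒) If 126 ∣ N, write N = 126q. Since 126 = 14·9, N = 9·(14q), so 9 ∣ N; and since 126 = 6·21, N = 21·(6q), so 21 ∣ N.

(⇐) This fails: take N = 63. Both 9 ∣ 63 and 21 ∣ 63, yet 63 is not a multiple of 126 (since 63 = 0·126 + 63), so 126 ∤ 63.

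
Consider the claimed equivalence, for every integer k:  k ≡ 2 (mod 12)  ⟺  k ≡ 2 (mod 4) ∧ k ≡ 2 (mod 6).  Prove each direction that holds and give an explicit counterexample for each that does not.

Both directions hold.

(←) If k ≡ 2 (mod 4) and k ≡ 2 (mod 6), then by the Chinese remainder theorem k ≡ 2 (mod 12). This is exactly k ≡ 2 (mod 12).

(→) Suppose k ≡ 2 (mod 12); write k = 12j + 2. Since 4 ∣ 12, reducing mod 4 gives k ≡ 2 (mod 4); since 6 ∣ 12, reducing mod 6 gives k ≡ 2 (mod 6).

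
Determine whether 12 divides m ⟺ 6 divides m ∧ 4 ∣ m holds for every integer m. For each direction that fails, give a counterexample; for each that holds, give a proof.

Both directions hold; the statement is true.

Converse. Suppose 6 ∣ m and 4 ∣ m. Any common multiple of 6 and 4 is a multiple of their lcm; here lcm(6, 4) = 6·4/gcd(6, 4) = 24/2 = 12, so 12 ∣ m.

Forward direction. If 12 ∣ m, write m = 12q. Since 12 = 2·6, m = 6·(2q), so 6 ∣ m; and since 12 = 3·4, m = 4·(3q), so 4 ∣ m.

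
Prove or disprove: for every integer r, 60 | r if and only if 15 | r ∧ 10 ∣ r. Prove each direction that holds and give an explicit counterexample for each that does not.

Not equivalent: only (⇒) holds.

(←) This fails: take r = 30. Both 15 ∣ 30 and 10 ∣ 30, yet 30 is not a multiple of 60 (since 30 = 0·60 + 30), so 60 ∤ 30.

(→) If 60 ∣ r, write r = 60q. Since 60 = 4·15, r = 15·(4q), so 15 ∣ r; and since 60 = 6·10, r = 10·(6q), so 10 ∣ r.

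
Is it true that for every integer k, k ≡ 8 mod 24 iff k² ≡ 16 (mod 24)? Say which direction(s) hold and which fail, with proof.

(→) Suppose k ≡ 8 mod 24. Write k = 24j + 8. Then (24j + 8)² = 576j² + 384j + 64 = 24(24j² + 16j + 2) + 16, so k² ≡ 16 (mod 24).

(←) This fails: take k = 4. Then 4² = 16 ≡ 16 (mod 24), yet 4 ≡ 4 (mod 24), not 8.

Only the forward implication holds.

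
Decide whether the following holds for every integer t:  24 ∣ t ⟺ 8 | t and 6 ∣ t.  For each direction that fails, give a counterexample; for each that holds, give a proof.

[⇒] If 24 ∣ t, write t = 24q. Since 24 = 3·8, t = 8·(3q), so 8 ∣ t; and since 24 = 4·6, t = 6·(4q), so 6 ∣ t.

[⇐] Suppose 8 ∣ t and 6 ∣ t. Any common multiple of 8 and 6 is a multiple of their lcm; here lcm(8, 6) = 8·6/gcd(8, 6) = 48/2 = 24, so 24 ∣ t.

Both directions hold; the statement is true.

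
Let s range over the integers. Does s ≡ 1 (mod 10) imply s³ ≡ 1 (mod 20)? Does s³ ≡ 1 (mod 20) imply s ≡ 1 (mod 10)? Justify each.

(→) This fails: take s = 11. Then 11 ≡ 1 (mod 10), but 11³ = 1331 ≡ 11 (mod 20), not 1.

(←) Conversely, the residues r modulo 20 with r³ ≡ 1 (mod 20) are exactly {1}, and each is ≡ 1 (mod 10).

The forward direction fails; the converse holds.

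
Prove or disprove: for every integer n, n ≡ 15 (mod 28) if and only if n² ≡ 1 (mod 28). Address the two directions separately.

(←) This fails: take n = 1. Then 1² = 1 ≡ 1 (mod 28), yet 1 ≡ 1 (mod 28), not 15.

(→) Suppose n ≡ 15 (mod 28). Write n = 28j + 15. Then (28j + 15)² = 784j² + 840j + 225 = 28(28j² + 30j + 8) + 1, so n² ≡ 1 (mod 28).

Only the forward direction holds.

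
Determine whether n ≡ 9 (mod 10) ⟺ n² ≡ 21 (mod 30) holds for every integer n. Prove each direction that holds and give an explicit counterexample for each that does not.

Both directions fail.

Forward direction. This fails: take n = 19. Then 19 ≡ 9 (mod 10), but 19² = 361 ≡ 1 (mod 30), not 21.

Converse. This fails: take n = 21. Then 21² = 441 ≡ 21 (mod 30), yet 21 ≡ 1 (mod 10), not 9.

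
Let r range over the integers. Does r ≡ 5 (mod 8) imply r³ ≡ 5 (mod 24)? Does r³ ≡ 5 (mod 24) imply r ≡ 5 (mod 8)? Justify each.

Only the reverse direction holds.

(⇒) This fails: take r = 13. Then 13 ≡ 5 (mod 8), but 13³ = 2197 ≡ 13 (mod 24), not 5.

(⇐) Conversely, the residues r modulo 24 with r³ ≡ 5 (mod 24) are exactly {5}, and each is ≡ 5 (mod 8).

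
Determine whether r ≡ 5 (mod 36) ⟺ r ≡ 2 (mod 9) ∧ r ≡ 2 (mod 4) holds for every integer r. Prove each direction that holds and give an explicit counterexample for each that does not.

[⇒] This fails: r = 5 gives 5 ≡ 5 (mod 36) but 5 ≡ 5 (mod 9), so the conjunction on the right does not hold.

[⇐] This fails: r = 2 satisfies both congruences on the right (2 ≡ 2 mod 9 and 2 ≡ 2 mod 4) yet 2 ≡ 2 (mod 36), not 5.

Both directions fail.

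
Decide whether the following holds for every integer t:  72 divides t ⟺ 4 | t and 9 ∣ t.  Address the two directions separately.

Only the forward implication holds.

(⟹) If 72 ∣ t, write t = 72q. Since 72 = 18·4, t = 4·(18q), so 4 ∣ t; and since 72 = 8·9, t = 9·(8q), so 9 ∣ t.

(⟸) This fails: take t = 36. Both 4 ∣ 36 and 9 ∣ 36, yet 36 is not a multiple of 72 (since 36 = 0·72 + 36), so 72 ∤ 36.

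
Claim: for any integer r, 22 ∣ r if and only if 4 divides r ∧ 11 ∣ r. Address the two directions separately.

[⇒] This fails: take r = 22. Certainly 22 ∣ 22, but 4 ∤ 22.

[⇐] Suppose 4 ∣ r and 11 ∣ r. Any common multiple of 4 and 11 is a multiple of their lcm; here gcd(4, 11) = 1, so lcm(4, 11) = 4·11 = 44, so 44 ∣ r. Since 22 ∣ 44, it follows that 22 ∣ r.

Only the reverse direction holds.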